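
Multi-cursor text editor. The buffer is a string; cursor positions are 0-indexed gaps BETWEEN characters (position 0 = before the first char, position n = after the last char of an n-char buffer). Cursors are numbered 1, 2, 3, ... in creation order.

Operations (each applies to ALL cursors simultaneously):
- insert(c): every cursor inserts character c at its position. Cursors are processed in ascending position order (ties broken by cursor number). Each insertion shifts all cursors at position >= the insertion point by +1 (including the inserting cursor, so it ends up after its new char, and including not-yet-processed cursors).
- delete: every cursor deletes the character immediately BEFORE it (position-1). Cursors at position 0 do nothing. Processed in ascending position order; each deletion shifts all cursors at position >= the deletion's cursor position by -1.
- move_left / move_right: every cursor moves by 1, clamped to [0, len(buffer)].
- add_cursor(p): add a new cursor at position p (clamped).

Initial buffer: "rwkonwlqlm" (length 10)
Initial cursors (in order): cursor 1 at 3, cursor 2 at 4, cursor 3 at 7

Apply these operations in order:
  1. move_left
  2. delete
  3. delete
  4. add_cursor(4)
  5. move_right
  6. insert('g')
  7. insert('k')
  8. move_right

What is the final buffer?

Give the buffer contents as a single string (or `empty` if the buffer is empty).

Answer: oggkklgkqlmgk

Derivation:
After op 1 (move_left): buffer="rwkonwlqlm" (len 10), cursors c1@2 c2@3 c3@6, authorship ..........
After op 2 (delete): buffer="ronlqlm" (len 7), cursors c1@1 c2@1 c3@3, authorship .......
After op 3 (delete): buffer="olqlm" (len 5), cursors c1@0 c2@0 c3@1, authorship .....
After op 4 (add_cursor(4)): buffer="olqlm" (len 5), cursors c1@0 c2@0 c3@1 c4@4, authorship .....
After op 5 (move_right): buffer="olqlm" (len 5), cursors c1@1 c2@1 c3@2 c4@5, authorship .....
After op 6 (insert('g')): buffer="ogglgqlmg" (len 9), cursors c1@3 c2@3 c3@5 c4@9, authorship .12.3...4
After op 7 (insert('k')): buffer="oggkklgkqlmgk" (len 13), cursors c1@5 c2@5 c3@8 c4@13, authorship .1212.33...44
After op 8 (move_right): buffer="oggkklgkqlmgk" (len 13), cursors c1@6 c2@6 c3@9 c4@13, authorship .1212.33...44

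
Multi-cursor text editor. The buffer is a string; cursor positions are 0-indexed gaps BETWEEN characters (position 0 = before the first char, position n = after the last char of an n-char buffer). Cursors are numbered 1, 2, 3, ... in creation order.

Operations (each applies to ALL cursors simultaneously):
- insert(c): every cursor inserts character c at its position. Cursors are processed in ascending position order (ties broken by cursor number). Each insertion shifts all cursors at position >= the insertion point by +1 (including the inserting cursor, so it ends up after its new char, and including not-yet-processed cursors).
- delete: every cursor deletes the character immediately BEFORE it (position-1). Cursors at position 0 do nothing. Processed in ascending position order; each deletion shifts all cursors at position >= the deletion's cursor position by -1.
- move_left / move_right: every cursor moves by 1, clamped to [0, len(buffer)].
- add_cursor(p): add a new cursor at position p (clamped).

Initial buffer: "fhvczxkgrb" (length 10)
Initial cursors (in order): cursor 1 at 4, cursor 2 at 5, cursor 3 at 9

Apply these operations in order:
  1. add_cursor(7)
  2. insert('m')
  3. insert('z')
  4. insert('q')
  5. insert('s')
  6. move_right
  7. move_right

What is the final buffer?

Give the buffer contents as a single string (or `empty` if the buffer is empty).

Answer: fhvcmzqszmzqsxkmzqsgrmzqsb

Derivation:
After op 1 (add_cursor(7)): buffer="fhvczxkgrb" (len 10), cursors c1@4 c2@5 c4@7 c3@9, authorship ..........
After op 2 (insert('m')): buffer="fhvcmzmxkmgrmb" (len 14), cursors c1@5 c2@7 c4@10 c3@13, authorship ....1.2..4..3.
After op 3 (insert('z')): buffer="fhvcmzzmzxkmzgrmzb" (len 18), cursors c1@6 c2@9 c4@13 c3@17, authorship ....11.22..44..33.
After op 4 (insert('q')): buffer="fhvcmzqzmzqxkmzqgrmzqb" (len 22), cursors c1@7 c2@11 c4@16 c3@21, authorship ....111.222..444..333.
After op 5 (insert('s')): buffer="fhvcmzqszmzqsxkmzqsgrmzqsb" (len 26), cursors c1@8 c2@13 c4@19 c3@25, authorship ....1111.2222..4444..3333.
After op 6 (move_right): buffer="fhvcmzqszmzqsxkmzqsgrmzqsb" (len 26), cursors c1@9 c2@14 c4@20 c3@26, authorship ....1111.2222..4444..3333.
After op 7 (move_right): buffer="fhvcmzqszmzqsxkmzqsgrmzqsb" (len 26), cursors c1@10 c2@15 c4@21 c3@26, authorship ....1111.2222..4444..3333.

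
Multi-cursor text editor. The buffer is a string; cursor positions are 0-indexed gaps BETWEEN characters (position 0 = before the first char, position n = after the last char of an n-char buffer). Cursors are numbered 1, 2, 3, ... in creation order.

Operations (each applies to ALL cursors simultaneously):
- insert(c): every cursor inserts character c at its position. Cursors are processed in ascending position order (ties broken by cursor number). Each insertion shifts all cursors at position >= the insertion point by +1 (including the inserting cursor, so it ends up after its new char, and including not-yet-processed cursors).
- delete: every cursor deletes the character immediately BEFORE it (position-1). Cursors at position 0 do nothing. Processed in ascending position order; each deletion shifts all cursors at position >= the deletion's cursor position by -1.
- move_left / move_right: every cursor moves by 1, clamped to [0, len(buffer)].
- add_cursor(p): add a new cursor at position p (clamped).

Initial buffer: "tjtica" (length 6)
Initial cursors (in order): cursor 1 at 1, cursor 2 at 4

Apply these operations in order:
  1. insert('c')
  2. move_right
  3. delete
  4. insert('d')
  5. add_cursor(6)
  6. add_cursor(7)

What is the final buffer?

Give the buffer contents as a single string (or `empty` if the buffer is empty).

After op 1 (insert('c')): buffer="tcjticca" (len 8), cursors c1@2 c2@6, authorship .1...2..
After op 2 (move_right): buffer="tcjticca" (len 8), cursors c1@3 c2@7, authorship .1...2..
After op 3 (delete): buffer="tctica" (len 6), cursors c1@2 c2@5, authorship .1..2.
After op 4 (insert('d')): buffer="tcdticda" (len 8), cursors c1@3 c2@7, authorship .11..22.
After op 5 (add_cursor(6)): buffer="tcdticda" (len 8), cursors c1@3 c3@6 c2@7, authorship .11..22.
After op 6 (add_cursor(7)): buffer="tcdticda" (len 8), cursors c1@3 c3@6 c2@7 c4@7, authorship .11..22.

Answer: tcdticda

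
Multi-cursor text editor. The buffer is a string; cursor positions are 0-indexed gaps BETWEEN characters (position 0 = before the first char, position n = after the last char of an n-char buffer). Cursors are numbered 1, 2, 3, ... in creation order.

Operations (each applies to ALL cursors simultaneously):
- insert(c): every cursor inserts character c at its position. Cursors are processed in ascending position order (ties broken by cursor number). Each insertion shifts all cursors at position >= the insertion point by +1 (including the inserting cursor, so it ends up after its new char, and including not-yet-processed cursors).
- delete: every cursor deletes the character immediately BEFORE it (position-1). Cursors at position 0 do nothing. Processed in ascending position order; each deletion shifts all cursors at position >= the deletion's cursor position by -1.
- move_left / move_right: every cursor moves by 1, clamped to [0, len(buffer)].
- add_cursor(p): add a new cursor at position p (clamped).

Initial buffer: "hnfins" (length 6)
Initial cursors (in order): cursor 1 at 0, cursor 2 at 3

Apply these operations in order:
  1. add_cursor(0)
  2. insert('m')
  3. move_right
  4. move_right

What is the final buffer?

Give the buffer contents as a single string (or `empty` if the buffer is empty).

After op 1 (add_cursor(0)): buffer="hnfins" (len 6), cursors c1@0 c3@0 c2@3, authorship ......
After op 2 (insert('m')): buffer="mmhnfmins" (len 9), cursors c1@2 c3@2 c2@6, authorship 13...2...
After op 3 (move_right): buffer="mmhnfmins" (len 9), cursors c1@3 c3@3 c2@7, authorship 13...2...
After op 4 (move_right): buffer="mmhnfmins" (len 9), cursors c1@4 c3@4 c2@8, authorship 13...2...

Answer: mmhnfmins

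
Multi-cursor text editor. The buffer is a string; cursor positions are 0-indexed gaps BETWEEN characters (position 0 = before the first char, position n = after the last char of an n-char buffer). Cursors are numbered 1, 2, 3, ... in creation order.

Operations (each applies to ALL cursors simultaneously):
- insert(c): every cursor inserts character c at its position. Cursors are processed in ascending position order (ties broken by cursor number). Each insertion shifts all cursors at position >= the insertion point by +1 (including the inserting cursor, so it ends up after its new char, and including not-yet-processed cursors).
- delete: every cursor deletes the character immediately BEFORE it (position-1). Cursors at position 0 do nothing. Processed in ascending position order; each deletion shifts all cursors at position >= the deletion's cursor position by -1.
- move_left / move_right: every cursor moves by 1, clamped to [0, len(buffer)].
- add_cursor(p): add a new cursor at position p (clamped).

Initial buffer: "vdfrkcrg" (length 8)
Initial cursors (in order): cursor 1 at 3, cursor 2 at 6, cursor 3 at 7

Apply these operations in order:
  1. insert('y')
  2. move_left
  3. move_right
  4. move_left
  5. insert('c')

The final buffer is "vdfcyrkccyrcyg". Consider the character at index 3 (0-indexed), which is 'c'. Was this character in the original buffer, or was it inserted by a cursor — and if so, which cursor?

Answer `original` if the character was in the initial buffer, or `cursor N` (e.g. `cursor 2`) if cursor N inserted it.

After op 1 (insert('y')): buffer="vdfyrkcyryg" (len 11), cursors c1@4 c2@8 c3@10, authorship ...1...2.3.
After op 2 (move_left): buffer="vdfyrkcyryg" (len 11), cursors c1@3 c2@7 c3@9, authorship ...1...2.3.
After op 3 (move_right): buffer="vdfyrkcyryg" (len 11), cursors c1@4 c2@8 c3@10, authorship ...1...2.3.
After op 4 (move_left): buffer="vdfyrkcyryg" (len 11), cursors c1@3 c2@7 c3@9, authorship ...1...2.3.
After op 5 (insert('c')): buffer="vdfcyrkccyrcyg" (len 14), cursors c1@4 c2@9 c3@12, authorship ...11...22.33.
Authorship (.=original, N=cursor N): . . . 1 1 . . . 2 2 . 3 3 .
Index 3: author = 1

Answer: cursor 1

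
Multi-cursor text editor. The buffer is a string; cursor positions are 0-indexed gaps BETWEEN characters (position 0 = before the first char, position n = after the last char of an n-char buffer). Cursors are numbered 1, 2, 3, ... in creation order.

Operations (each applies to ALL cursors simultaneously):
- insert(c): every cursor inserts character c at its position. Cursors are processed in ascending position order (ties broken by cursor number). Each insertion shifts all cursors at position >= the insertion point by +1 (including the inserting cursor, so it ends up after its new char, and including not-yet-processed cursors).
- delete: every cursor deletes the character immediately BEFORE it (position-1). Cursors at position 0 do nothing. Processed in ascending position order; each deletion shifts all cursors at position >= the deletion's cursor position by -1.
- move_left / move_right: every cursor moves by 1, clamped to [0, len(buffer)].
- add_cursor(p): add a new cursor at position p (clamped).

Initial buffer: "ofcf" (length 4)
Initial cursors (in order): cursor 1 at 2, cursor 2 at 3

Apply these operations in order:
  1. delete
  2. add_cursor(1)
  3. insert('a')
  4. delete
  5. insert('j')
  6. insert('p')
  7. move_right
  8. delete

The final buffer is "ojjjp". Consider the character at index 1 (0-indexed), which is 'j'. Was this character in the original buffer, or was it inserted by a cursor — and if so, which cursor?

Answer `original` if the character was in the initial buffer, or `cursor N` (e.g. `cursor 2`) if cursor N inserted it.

Answer: cursor 1

Derivation:
After op 1 (delete): buffer="of" (len 2), cursors c1@1 c2@1, authorship ..
After op 2 (add_cursor(1)): buffer="of" (len 2), cursors c1@1 c2@1 c3@1, authorship ..
After op 3 (insert('a')): buffer="oaaaf" (len 5), cursors c1@4 c2@4 c3@4, authorship .123.
After op 4 (delete): buffer="of" (len 2), cursors c1@1 c2@1 c3@1, authorship ..
After op 5 (insert('j')): buffer="ojjjf" (len 5), cursors c1@4 c2@4 c3@4, authorship .123.
After op 6 (insert('p')): buffer="ojjjpppf" (len 8), cursors c1@7 c2@7 c3@7, authorship .123123.
After op 7 (move_right): buffer="ojjjpppf" (len 8), cursors c1@8 c2@8 c3@8, authorship .123123.
After op 8 (delete): buffer="ojjjp" (len 5), cursors c1@5 c2@5 c3@5, authorship .1231
Authorship (.=original, N=cursor N): . 1 2 3 1
Index 1: author = 1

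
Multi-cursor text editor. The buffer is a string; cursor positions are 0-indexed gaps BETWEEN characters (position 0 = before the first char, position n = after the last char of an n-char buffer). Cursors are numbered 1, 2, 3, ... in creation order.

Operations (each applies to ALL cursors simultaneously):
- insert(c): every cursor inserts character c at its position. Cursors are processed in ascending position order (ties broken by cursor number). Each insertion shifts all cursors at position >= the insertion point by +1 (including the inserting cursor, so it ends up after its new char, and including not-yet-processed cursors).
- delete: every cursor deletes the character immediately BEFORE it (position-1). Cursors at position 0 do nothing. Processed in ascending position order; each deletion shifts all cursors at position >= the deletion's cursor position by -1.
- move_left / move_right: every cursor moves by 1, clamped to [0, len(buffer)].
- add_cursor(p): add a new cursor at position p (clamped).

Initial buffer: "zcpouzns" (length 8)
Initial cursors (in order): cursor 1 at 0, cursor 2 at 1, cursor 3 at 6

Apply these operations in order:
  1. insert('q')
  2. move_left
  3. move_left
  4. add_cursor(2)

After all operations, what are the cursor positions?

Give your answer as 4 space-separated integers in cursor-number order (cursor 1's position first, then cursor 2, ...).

After op 1 (insert('q')): buffer="qzqcpouzqns" (len 11), cursors c1@1 c2@3 c3@9, authorship 1.2.....3..
After op 2 (move_left): buffer="qzqcpouzqns" (len 11), cursors c1@0 c2@2 c3@8, authorship 1.2.....3..
After op 3 (move_left): buffer="qzqcpouzqns" (len 11), cursors c1@0 c2@1 c3@7, authorship 1.2.....3..
After op 4 (add_cursor(2)): buffer="qzqcpouzqns" (len 11), cursors c1@0 c2@1 c4@2 c3@7, authorship 1.2.....3..

Answer: 0 1 7 2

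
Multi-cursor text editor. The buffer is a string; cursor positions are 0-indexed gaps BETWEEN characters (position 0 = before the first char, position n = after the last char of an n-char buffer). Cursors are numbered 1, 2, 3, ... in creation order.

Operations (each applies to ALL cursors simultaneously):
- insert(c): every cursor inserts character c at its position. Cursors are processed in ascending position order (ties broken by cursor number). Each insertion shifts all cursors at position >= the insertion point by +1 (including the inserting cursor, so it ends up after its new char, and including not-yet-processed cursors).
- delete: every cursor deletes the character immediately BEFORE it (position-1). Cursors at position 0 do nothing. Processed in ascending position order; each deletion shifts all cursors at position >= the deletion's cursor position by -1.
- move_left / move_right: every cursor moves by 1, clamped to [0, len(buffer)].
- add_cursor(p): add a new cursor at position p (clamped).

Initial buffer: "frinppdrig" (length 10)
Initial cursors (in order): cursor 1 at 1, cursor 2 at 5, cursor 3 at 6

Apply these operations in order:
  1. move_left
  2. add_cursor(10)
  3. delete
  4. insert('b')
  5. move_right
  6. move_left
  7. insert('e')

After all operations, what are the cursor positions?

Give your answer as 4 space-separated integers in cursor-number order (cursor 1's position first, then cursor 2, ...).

After op 1 (move_left): buffer="frinppdrig" (len 10), cursors c1@0 c2@4 c3@5, authorship ..........
After op 2 (add_cursor(10)): buffer="frinppdrig" (len 10), cursors c1@0 c2@4 c3@5 c4@10, authorship ..........
After op 3 (delete): buffer="fripdri" (len 7), cursors c1@0 c2@3 c3@3 c4@7, authorship .......
After op 4 (insert('b')): buffer="bfribbpdrib" (len 11), cursors c1@1 c2@6 c3@6 c4@11, authorship 1...23....4
After op 5 (move_right): buffer="bfribbpdrib" (len 11), cursors c1@2 c2@7 c3@7 c4@11, authorship 1...23....4
After op 6 (move_left): buffer="bfribbpdrib" (len 11), cursors c1@1 c2@6 c3@6 c4@10, authorship 1...23....4
After op 7 (insert('e')): buffer="befribbeepdrieb" (len 15), cursors c1@2 c2@9 c3@9 c4@14, authorship 11...2323....44

Answer: 2 9 9 14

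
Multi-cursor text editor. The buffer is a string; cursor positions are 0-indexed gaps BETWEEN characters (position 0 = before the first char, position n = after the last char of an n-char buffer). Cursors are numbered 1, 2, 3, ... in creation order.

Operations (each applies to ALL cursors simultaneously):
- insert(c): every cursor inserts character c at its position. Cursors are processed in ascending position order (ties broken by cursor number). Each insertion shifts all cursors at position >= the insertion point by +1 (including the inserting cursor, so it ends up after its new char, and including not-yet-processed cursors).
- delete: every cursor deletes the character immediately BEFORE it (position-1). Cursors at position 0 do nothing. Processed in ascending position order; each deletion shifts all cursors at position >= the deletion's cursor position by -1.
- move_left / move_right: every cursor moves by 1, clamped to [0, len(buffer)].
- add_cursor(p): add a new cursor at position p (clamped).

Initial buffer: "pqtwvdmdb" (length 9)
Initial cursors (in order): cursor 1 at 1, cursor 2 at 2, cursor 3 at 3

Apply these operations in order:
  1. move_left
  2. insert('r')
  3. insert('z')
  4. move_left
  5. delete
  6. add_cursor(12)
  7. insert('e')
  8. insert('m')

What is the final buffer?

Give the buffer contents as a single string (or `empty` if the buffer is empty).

Answer: emzpemzqemztwvdmdbem

Derivation:
After op 1 (move_left): buffer="pqtwvdmdb" (len 9), cursors c1@0 c2@1 c3@2, authorship .........
After op 2 (insert('r')): buffer="rprqrtwvdmdb" (len 12), cursors c1@1 c2@3 c3@5, authorship 1.2.3.......
After op 3 (insert('z')): buffer="rzprzqrztwvdmdb" (len 15), cursors c1@2 c2@5 c3@8, authorship 11.22.33.......
After op 4 (move_left): buffer="rzprzqrztwvdmdb" (len 15), cursors c1@1 c2@4 c3@7, authorship 11.22.33.......
After op 5 (delete): buffer="zpzqztwvdmdb" (len 12), cursors c1@0 c2@2 c3@4, authorship 1.2.3.......
After op 6 (add_cursor(12)): buffer="zpzqztwvdmdb" (len 12), cursors c1@0 c2@2 c3@4 c4@12, authorship 1.2.3.......
After op 7 (insert('e')): buffer="ezpezqeztwvdmdbe" (len 16), cursors c1@1 c2@4 c3@7 c4@16, authorship 11.22.33.......4
After op 8 (insert('m')): buffer="emzpemzqemztwvdmdbem" (len 20), cursors c1@2 c2@6 c3@10 c4@20, authorship 111.222.333.......44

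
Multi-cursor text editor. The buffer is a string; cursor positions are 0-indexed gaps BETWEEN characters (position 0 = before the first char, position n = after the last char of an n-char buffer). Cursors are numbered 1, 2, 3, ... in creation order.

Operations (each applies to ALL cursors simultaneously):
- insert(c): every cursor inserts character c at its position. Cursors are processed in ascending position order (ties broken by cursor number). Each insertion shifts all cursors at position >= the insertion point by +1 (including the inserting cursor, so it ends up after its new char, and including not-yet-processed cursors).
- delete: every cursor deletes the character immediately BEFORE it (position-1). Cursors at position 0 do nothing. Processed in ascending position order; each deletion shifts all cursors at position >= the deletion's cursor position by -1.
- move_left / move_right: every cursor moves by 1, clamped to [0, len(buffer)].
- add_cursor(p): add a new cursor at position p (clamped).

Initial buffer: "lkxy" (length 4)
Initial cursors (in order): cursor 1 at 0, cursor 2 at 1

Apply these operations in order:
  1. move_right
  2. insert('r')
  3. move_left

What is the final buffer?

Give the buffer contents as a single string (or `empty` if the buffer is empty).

Answer: lrkrxy

Derivation:
After op 1 (move_right): buffer="lkxy" (len 4), cursors c1@1 c2@2, authorship ....
After op 2 (insert('r')): buffer="lrkrxy" (len 6), cursors c1@2 c2@4, authorship .1.2..
After op 3 (move_left): buffer="lrkrxy" (len 6), cursors c1@1 c2@3, authorship .1.2..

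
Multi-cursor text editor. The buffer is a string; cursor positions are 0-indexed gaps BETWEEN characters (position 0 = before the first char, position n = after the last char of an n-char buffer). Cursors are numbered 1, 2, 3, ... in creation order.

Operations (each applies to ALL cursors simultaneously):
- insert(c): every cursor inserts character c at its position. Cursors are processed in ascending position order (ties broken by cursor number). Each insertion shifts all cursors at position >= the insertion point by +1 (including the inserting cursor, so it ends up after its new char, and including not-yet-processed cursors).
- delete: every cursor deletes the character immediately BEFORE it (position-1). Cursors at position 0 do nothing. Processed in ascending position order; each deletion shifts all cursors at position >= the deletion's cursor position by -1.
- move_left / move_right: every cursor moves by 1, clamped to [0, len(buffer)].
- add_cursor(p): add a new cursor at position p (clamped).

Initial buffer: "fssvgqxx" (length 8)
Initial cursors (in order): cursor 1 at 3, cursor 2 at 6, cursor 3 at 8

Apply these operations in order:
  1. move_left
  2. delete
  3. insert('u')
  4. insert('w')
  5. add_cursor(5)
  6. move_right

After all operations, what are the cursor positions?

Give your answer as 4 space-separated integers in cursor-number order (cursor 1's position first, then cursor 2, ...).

After op 1 (move_left): buffer="fssvgqxx" (len 8), cursors c1@2 c2@5 c3@7, authorship ........
After op 2 (delete): buffer="fsvqx" (len 5), cursors c1@1 c2@3 c3@4, authorship .....
After op 3 (insert('u')): buffer="fusvuqux" (len 8), cursors c1@2 c2@5 c3@7, authorship .1..2.3.
After op 4 (insert('w')): buffer="fuwsvuwquwx" (len 11), cursors c1@3 c2@7 c3@10, authorship .11..22.33.
After op 5 (add_cursor(5)): buffer="fuwsvuwquwx" (len 11), cursors c1@3 c4@5 c2@7 c3@10, authorship .11..22.33.
After op 6 (move_right): buffer="fuwsvuwquwx" (len 11), cursors c1@4 c4@6 c2@8 c3@11, authorship .11..22.33.

Answer: 4 8 11 6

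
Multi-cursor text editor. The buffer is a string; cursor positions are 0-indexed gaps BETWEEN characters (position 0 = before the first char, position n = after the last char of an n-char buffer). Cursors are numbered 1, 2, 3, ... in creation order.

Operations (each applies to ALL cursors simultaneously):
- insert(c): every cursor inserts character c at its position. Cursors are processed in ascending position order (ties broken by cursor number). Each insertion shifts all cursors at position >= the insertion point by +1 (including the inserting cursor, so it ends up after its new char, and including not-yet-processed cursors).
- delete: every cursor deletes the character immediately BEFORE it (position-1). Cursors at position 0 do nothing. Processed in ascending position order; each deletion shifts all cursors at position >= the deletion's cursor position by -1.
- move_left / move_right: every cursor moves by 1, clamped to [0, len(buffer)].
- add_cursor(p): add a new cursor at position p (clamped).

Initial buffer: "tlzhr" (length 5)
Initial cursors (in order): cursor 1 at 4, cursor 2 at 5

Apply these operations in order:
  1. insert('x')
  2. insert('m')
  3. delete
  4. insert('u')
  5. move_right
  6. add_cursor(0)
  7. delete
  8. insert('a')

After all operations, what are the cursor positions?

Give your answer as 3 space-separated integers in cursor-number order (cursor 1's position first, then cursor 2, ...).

Answer: 8 10 1

Derivation:
After op 1 (insert('x')): buffer="tlzhxrx" (len 7), cursors c1@5 c2@7, authorship ....1.2
After op 2 (insert('m')): buffer="tlzhxmrxm" (len 9), cursors c1@6 c2@9, authorship ....11.22
After op 3 (delete): buffer="tlzhxrx" (len 7), cursors c1@5 c2@7, authorship ....1.2
After op 4 (insert('u')): buffer="tlzhxurxu" (len 9), cursors c1@6 c2@9, authorship ....11.22
After op 5 (move_right): buffer="tlzhxurxu" (len 9), cursors c1@7 c2@9, authorship ....11.22
After op 6 (add_cursor(0)): buffer="tlzhxurxu" (len 9), cursors c3@0 c1@7 c2@9, authorship ....11.22
After op 7 (delete): buffer="tlzhxux" (len 7), cursors c3@0 c1@6 c2@7, authorship ....112
After op 8 (insert('a')): buffer="atlzhxuaxa" (len 10), cursors c3@1 c1@8 c2@10, authorship 3....11122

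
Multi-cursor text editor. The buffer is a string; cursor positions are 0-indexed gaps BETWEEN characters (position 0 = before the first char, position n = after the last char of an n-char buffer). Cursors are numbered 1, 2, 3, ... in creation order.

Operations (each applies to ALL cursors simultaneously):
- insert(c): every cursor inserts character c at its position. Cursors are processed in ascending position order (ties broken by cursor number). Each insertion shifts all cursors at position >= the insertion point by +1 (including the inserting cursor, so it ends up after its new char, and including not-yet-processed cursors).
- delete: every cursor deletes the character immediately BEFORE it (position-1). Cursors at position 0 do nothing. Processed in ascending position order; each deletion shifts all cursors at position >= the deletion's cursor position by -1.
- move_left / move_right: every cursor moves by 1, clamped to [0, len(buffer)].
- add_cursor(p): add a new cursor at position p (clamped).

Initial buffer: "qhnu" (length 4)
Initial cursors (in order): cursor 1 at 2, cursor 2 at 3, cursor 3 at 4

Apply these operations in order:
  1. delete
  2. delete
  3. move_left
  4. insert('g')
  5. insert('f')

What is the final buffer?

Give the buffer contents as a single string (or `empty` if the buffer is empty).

Answer: gggfff

Derivation:
After op 1 (delete): buffer="q" (len 1), cursors c1@1 c2@1 c3@1, authorship .
After op 2 (delete): buffer="" (len 0), cursors c1@0 c2@0 c3@0, authorship 
After op 3 (move_left): buffer="" (len 0), cursors c1@0 c2@0 c3@0, authorship 
After op 4 (insert('g')): buffer="ggg" (len 3), cursors c1@3 c2@3 c3@3, authorship 123
After op 5 (insert('f')): buffer="gggfff" (len 6), cursors c1@6 c2@6 c3@6, authorship 123123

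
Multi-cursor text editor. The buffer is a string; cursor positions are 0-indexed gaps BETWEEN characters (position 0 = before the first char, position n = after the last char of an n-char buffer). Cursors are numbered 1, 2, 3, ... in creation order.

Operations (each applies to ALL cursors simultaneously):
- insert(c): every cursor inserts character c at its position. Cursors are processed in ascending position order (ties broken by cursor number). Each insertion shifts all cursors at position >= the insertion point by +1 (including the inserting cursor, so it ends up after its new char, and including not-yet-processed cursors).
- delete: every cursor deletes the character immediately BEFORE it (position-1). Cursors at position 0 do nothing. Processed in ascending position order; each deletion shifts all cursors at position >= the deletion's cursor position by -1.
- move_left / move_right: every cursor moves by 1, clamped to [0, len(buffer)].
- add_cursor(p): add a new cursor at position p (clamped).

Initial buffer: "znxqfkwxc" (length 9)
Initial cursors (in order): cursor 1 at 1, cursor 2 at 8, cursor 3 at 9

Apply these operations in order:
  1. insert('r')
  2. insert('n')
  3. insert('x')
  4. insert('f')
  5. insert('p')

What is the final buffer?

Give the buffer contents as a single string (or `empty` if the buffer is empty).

After op 1 (insert('r')): buffer="zrnxqfkwxrcr" (len 12), cursors c1@2 c2@10 c3@12, authorship .1.......2.3
After op 2 (insert('n')): buffer="zrnnxqfkwxrncrn" (len 15), cursors c1@3 c2@12 c3@15, authorship .11.......22.33
After op 3 (insert('x')): buffer="zrnxnxqfkwxrnxcrnx" (len 18), cursors c1@4 c2@14 c3@18, authorship .111.......222.333
After op 4 (insert('f')): buffer="zrnxfnxqfkwxrnxfcrnxf" (len 21), cursors c1@5 c2@16 c3@21, authorship .1111.......2222.3333
After op 5 (insert('p')): buffer="zrnxfpnxqfkwxrnxfpcrnxfp" (len 24), cursors c1@6 c2@18 c3@24, authorship .11111.......22222.33333

Answer: zrnxfpnxqfkwxrnxfpcrnxfp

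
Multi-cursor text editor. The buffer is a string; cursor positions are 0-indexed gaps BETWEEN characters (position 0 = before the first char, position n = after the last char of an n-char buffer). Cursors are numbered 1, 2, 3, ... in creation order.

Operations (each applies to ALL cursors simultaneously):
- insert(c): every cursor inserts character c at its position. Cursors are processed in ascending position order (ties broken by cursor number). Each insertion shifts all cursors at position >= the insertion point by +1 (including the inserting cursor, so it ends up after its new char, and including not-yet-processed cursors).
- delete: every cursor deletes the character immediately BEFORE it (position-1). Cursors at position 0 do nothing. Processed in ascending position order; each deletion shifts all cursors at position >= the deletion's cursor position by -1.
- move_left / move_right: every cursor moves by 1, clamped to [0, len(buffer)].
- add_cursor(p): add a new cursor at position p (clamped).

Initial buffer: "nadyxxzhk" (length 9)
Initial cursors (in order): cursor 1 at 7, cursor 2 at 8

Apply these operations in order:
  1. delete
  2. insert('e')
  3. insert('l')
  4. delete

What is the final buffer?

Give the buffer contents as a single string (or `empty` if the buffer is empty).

After op 1 (delete): buffer="nadyxxk" (len 7), cursors c1@6 c2@6, authorship .......
After op 2 (insert('e')): buffer="nadyxxeek" (len 9), cursors c1@8 c2@8, authorship ......12.
After op 3 (insert('l')): buffer="nadyxxeellk" (len 11), cursors c1@10 c2@10, authorship ......1212.
After op 4 (delete): buffer="nadyxxeek" (len 9), cursors c1@8 c2@8, authorship ......12.

Answer: nadyxxeek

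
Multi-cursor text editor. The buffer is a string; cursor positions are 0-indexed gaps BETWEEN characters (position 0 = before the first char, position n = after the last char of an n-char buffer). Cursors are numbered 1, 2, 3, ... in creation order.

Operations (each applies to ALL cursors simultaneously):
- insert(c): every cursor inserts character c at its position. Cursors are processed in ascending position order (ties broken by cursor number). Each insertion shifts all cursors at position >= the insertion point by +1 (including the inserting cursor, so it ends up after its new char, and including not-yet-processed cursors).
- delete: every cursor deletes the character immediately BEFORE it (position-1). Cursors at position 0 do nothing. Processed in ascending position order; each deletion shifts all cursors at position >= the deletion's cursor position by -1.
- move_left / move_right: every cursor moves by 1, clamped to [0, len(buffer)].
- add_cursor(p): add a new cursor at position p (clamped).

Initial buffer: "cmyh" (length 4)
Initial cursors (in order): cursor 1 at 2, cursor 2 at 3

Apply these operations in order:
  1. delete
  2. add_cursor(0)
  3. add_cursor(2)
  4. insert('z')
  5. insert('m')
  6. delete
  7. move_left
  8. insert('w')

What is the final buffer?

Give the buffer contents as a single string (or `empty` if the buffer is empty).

After op 1 (delete): buffer="ch" (len 2), cursors c1@1 c2@1, authorship ..
After op 2 (add_cursor(0)): buffer="ch" (len 2), cursors c3@0 c1@1 c2@1, authorship ..
After op 3 (add_cursor(2)): buffer="ch" (len 2), cursors c3@0 c1@1 c2@1 c4@2, authorship ..
After op 4 (insert('z')): buffer="zczzhz" (len 6), cursors c3@1 c1@4 c2@4 c4@6, authorship 3.12.4
After op 5 (insert('m')): buffer="zmczzmmhzm" (len 10), cursors c3@2 c1@7 c2@7 c4@10, authorship 33.1212.44
After op 6 (delete): buffer="zczzhz" (len 6), cursors c3@1 c1@4 c2@4 c4@6, authorship 3.12.4
After op 7 (move_left): buffer="zczzhz" (len 6), cursors c3@0 c1@3 c2@3 c4@5, authorship 3.12.4
After op 8 (insert('w')): buffer="wzczwwzhwz" (len 10), cursors c3@1 c1@6 c2@6 c4@9, authorship 33.1122.44

Answer: wzczwwzhwz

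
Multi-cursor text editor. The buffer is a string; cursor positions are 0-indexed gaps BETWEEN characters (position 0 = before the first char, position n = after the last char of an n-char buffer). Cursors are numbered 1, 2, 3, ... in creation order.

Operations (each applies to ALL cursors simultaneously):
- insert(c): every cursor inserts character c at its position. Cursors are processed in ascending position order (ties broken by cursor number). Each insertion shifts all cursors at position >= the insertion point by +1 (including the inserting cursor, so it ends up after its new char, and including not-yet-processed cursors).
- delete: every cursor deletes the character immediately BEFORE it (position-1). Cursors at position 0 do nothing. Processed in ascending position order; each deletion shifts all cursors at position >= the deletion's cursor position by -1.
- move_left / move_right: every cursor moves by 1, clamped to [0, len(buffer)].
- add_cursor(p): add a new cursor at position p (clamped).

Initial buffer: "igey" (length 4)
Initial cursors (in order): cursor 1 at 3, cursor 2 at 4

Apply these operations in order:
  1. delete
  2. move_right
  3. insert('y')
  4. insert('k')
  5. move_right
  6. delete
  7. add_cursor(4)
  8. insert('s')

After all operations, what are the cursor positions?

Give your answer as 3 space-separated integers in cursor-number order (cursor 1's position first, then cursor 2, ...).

After op 1 (delete): buffer="ig" (len 2), cursors c1@2 c2@2, authorship ..
After op 2 (move_right): buffer="ig" (len 2), cursors c1@2 c2@2, authorship ..
After op 3 (insert('y')): buffer="igyy" (len 4), cursors c1@4 c2@4, authorship ..12
After op 4 (insert('k')): buffer="igyykk" (len 6), cursors c1@6 c2@6, authorship ..1212
After op 5 (move_right): buffer="igyykk" (len 6), cursors c1@6 c2@6, authorship ..1212
After op 6 (delete): buffer="igyy" (len 4), cursors c1@4 c2@4, authorship ..12
After op 7 (add_cursor(4)): buffer="igyy" (len 4), cursors c1@4 c2@4 c3@4, authorship ..12
After op 8 (insert('s')): buffer="igyysss" (len 7), cursors c1@7 c2@7 c3@7, authorship ..12123

Answer: 7 7 7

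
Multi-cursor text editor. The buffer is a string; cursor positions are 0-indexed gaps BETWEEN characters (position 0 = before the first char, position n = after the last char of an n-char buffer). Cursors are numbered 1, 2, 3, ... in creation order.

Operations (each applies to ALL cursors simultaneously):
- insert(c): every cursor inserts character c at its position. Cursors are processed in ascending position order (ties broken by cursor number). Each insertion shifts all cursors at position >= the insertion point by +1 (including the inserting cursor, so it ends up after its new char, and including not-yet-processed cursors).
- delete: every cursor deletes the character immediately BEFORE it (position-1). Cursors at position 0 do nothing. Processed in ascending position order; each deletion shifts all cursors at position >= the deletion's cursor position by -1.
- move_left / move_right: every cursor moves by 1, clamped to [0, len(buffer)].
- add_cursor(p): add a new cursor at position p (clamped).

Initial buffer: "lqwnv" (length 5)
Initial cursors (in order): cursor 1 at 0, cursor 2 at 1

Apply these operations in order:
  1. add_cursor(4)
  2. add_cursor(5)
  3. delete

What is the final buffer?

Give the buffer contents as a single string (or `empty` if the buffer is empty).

Answer: qw

Derivation:
After op 1 (add_cursor(4)): buffer="lqwnv" (len 5), cursors c1@0 c2@1 c3@4, authorship .....
After op 2 (add_cursor(5)): buffer="lqwnv" (len 5), cursors c1@0 c2@1 c3@4 c4@5, authorship .....
After op 3 (delete): buffer="qw" (len 2), cursors c1@0 c2@0 c3@2 c4@2, authorship ..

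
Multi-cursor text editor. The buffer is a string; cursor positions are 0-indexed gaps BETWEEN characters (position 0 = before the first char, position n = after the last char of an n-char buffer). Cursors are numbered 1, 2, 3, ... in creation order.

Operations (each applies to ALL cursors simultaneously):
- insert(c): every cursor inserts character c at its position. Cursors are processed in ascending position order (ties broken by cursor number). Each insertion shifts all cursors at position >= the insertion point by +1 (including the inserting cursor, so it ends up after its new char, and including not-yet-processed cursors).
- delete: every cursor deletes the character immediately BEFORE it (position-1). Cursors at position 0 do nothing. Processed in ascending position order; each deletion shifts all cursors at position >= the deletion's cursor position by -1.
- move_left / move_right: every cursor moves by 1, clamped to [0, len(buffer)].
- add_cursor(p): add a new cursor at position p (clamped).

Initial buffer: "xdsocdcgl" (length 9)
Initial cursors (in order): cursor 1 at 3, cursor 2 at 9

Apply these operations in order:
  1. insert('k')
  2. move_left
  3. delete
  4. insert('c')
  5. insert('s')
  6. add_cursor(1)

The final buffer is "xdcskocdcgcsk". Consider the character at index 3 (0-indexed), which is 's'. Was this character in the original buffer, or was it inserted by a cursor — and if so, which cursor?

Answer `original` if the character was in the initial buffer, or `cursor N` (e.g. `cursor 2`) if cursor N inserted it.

After op 1 (insert('k')): buffer="xdskocdcglk" (len 11), cursors c1@4 c2@11, authorship ...1......2
After op 2 (move_left): buffer="xdskocdcglk" (len 11), cursors c1@3 c2@10, authorship ...1......2
After op 3 (delete): buffer="xdkocdcgk" (len 9), cursors c1@2 c2@8, authorship ..1.....2
After op 4 (insert('c')): buffer="xdckocdcgck" (len 11), cursors c1@3 c2@10, authorship ..11.....22
After op 5 (insert('s')): buffer="xdcskocdcgcsk" (len 13), cursors c1@4 c2@12, authorship ..111.....222
After op 6 (add_cursor(1)): buffer="xdcskocdcgcsk" (len 13), cursors c3@1 c1@4 c2@12, authorship ..111.....222
Authorship (.=original, N=cursor N): . . 1 1 1 . . . . . 2 2 2
Index 3: author = 1

Answer: cursor 1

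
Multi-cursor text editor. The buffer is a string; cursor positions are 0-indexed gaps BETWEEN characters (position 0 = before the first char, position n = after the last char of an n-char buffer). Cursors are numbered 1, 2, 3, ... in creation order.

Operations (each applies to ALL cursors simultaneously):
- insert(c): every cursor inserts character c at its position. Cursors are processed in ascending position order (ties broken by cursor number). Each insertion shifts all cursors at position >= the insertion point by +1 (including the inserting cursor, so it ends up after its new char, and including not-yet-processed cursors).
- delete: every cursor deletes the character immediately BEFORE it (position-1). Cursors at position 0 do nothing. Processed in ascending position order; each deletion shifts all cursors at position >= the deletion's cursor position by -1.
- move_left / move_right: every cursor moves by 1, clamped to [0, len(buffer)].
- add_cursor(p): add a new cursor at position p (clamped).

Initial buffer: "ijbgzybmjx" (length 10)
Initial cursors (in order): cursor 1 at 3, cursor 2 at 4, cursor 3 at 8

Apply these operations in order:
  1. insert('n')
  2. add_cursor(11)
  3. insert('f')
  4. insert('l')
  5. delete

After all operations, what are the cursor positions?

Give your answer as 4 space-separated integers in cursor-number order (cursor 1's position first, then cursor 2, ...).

After op 1 (insert('n')): buffer="ijbngnzybmnjx" (len 13), cursors c1@4 c2@6 c3@11, authorship ...1.2....3..
After op 2 (add_cursor(11)): buffer="ijbngnzybmnjx" (len 13), cursors c1@4 c2@6 c3@11 c4@11, authorship ...1.2....3..
After op 3 (insert('f')): buffer="ijbnfgnfzybmnffjx" (len 17), cursors c1@5 c2@8 c3@15 c4@15, authorship ...11.22....334..
After op 4 (insert('l')): buffer="ijbnflgnflzybmnfflljx" (len 21), cursors c1@6 c2@10 c3@19 c4@19, authorship ...111.222....33434..
After op 5 (delete): buffer="ijbnfgnfzybmnffjx" (len 17), cursors c1@5 c2@8 c3@15 c4@15, authorship ...11.22....334..

Answer: 5 8 15 15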